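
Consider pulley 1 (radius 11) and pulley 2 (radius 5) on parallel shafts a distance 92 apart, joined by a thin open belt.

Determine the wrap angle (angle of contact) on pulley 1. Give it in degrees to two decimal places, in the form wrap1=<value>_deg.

open belt: β = asin((r2−r1)/C) = asin(-6/92) = -3.7393°
wrap1 = π − 2β = 187.4787°
wrap2 = π + 2β = 172.5213°

wrap1=187.48_deg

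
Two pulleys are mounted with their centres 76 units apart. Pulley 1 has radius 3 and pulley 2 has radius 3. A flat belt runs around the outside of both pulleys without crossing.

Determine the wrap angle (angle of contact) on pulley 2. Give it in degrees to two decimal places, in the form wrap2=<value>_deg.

open belt: β = asin((r2−r1)/C) = asin(0/76) = 0.0000°
wrap1 = π − 2β = 180.0000°
wrap2 = π + 2β = 180.0000°

wrap2=180.00_deg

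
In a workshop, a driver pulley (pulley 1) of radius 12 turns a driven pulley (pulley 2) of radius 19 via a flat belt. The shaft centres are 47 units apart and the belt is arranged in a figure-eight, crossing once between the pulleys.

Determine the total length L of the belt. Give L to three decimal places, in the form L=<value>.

crossed belt: β = asin((r1+r2)/C) = asin(31/47) = 41.2674°
wrap1 = wrap2 = π + 2β = 262.5349°
tangent length = C·cosβ = 35.3270
L = (r1+r2)·wrap + 2·C·cosβ = 31·4.5821 + 2·35.3270 = 212.6991

L=212.699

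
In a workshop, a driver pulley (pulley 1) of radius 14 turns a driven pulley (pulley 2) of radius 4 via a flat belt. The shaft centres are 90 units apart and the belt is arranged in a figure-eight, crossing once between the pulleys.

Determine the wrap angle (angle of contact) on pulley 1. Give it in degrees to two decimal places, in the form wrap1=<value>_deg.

wrap1=203.07_deg

crossed belt: β = asin((r1+r2)/C) = asin(18/90) = 11.5370°
wrap1 = wrap2 = π + 2β = 203.0739°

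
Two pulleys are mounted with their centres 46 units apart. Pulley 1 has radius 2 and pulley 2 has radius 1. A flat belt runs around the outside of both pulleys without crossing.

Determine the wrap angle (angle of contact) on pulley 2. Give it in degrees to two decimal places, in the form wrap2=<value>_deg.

open belt: β = asin((r2−r1)/C) = asin(-1/46) = -1.2457°
wrap1 = π − 2β = 182.4913°
wrap2 = π + 2β = 177.5087°

wrap2=177.51_deg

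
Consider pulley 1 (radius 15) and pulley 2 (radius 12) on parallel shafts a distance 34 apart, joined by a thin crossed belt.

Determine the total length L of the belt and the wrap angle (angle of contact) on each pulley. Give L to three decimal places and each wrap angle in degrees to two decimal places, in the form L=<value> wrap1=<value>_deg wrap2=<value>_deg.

L=175.699 wrap1=285.14_deg wrap2=285.14_deg

crossed belt: β = asin((r1+r2)/C) = asin(27/34) = 52.5720°
wrap1 = wrap2 = π + 2β = 285.1440°
tangent length = C·cosβ = 20.6640
L = (r1+r2)·wrap + 2·C·cosβ = 27·4.9767 + 2·20.6640 = 175.6989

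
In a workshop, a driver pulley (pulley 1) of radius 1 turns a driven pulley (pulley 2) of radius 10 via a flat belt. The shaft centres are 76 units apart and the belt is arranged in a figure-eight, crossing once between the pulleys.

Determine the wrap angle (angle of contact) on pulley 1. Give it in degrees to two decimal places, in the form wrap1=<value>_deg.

crossed belt: β = asin((r1+r2)/C) = asin(11/76) = 8.3220°
wrap1 = wrap2 = π + 2β = 196.6441°

wrap1=196.64_deg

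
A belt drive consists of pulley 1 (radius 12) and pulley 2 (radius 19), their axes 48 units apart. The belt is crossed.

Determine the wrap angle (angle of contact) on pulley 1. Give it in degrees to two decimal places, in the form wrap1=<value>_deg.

wrap1=260.46_deg

crossed belt: β = asin((r1+r2)/C) = asin(31/48) = 40.2282°
wrap1 = wrap2 = π + 2β = 260.4564°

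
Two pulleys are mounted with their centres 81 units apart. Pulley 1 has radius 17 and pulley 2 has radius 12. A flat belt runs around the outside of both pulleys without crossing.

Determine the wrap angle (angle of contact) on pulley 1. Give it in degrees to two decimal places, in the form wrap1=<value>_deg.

wrap1=187.08_deg

open belt: β = asin((r2−r1)/C) = asin(-5/81) = -3.5390°
wrap1 = π − 2β = 187.0781°
wrap2 = π + 2β = 172.9219°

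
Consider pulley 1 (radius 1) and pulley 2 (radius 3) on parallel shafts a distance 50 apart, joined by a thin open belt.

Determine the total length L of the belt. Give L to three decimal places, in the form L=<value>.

L=112.646

open belt: β = asin((r2−r1)/C) = asin(2/50) = 2.2924°
wrap1 = π − 2β = 175.4151°
wrap2 = π + 2β = 184.5849°
tangent length = C·cosβ = 49.9600
L = r1·wrap1 + r2·wrap2 + 2·C·cosβ = 1·3.0616 + 3·3.2216 + 2·49.9600 = 112.6464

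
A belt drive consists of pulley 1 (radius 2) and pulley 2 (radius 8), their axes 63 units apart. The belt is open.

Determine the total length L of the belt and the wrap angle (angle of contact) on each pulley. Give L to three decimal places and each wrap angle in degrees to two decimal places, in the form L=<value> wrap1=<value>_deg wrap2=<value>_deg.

open belt: β = asin((r2−r1)/C) = asin(6/63) = 5.4650°
wrap1 = π − 2β = 169.0700°
wrap2 = π + 2β = 190.9300°
tangent length = C·cosβ = 62.7136
L = r1·wrap1 + r2·wrap2 + 2·C·cosβ = 2·2.9508 + 8·3.3324 + 2·62.7136 = 157.9878

L=157.988 wrap1=169.07_deg wrap2=190.93_deg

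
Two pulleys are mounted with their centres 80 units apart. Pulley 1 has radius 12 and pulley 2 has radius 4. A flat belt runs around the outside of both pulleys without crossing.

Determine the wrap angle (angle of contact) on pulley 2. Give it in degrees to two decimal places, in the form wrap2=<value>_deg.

wrap2=168.52_deg

open belt: β = asin((r2−r1)/C) = asin(-8/80) = -5.7392°
wrap1 = π − 2β = 191.4783°
wrap2 = π + 2β = 168.5217°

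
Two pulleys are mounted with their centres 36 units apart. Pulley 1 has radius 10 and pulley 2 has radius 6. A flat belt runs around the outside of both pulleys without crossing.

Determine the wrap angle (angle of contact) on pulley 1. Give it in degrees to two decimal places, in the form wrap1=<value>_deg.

wrap1=192.76_deg

open belt: β = asin((r2−r1)/C) = asin(-4/36) = -6.3794°
wrap1 = π − 2β = 192.7587°
wrap2 = π + 2β = 167.2413°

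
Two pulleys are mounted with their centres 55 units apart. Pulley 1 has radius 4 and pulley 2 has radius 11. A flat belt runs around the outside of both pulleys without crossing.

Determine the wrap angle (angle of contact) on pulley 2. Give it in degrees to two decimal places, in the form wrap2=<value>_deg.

wrap2=194.62_deg

open belt: β = asin((r2−r1)/C) = asin(7/55) = 7.3120°
wrap1 = π − 2β = 165.3760°
wrap2 = π + 2β = 194.6240°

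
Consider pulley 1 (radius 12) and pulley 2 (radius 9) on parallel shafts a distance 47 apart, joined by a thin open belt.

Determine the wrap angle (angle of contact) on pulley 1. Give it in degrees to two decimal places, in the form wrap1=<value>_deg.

wrap1=187.32_deg

open belt: β = asin((r2−r1)/C) = asin(-3/47) = -3.6597°
wrap1 = π − 2β = 187.3193°
wrap2 = π + 2β = 172.6807°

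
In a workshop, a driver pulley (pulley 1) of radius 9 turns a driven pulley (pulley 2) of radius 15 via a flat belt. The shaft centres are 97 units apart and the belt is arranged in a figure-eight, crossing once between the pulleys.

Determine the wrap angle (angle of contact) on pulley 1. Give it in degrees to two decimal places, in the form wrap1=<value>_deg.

crossed belt: β = asin((r1+r2)/C) = asin(24/97) = 14.3251°
wrap1 = wrap2 = π + 2β = 208.6501°

wrap1=208.65_deg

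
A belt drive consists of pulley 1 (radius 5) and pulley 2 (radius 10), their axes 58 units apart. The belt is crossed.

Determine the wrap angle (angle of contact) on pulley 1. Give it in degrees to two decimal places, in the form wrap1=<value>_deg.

wrap1=209.98_deg

crossed belt: β = asin((r1+r2)/C) = asin(15/58) = 14.9882°
wrap1 = wrap2 = π + 2β = 209.9765°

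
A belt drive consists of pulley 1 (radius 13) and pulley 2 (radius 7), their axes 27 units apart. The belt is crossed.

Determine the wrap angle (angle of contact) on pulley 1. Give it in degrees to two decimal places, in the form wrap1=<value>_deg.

crossed belt: β = asin((r1+r2)/C) = asin(20/27) = 47.7946°
wrap1 = wrap2 = π + 2β = 275.5891°

wrap1=275.59_deg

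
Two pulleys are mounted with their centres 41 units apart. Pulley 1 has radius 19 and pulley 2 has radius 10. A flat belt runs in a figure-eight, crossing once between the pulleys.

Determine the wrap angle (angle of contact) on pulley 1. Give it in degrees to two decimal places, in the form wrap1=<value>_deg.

crossed belt: β = asin((r1+r2)/C) = asin(29/41) = 45.0170°
wrap1 = wrap2 = π + 2β = 270.0341°

wrap1=270.03_deg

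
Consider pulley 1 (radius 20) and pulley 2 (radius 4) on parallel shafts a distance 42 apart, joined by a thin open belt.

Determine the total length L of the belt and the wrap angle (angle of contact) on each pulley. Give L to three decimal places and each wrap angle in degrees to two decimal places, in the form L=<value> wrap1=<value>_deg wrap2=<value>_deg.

open belt: β = asin((r2−r1)/C) = asin(-16/42) = -22.3927°
wrap1 = π − 2β = 224.7854°
wrap2 = π + 2β = 135.2146°
tangent length = C·cosβ = 38.8330
L = r1·wrap1 + r2·wrap2 + 2·C·cosβ = 20·3.9232 + 4·2.3599 + 2·38.8330 = 165.5706

L=165.571 wrap1=224.79_deg wrap2=135.21_deg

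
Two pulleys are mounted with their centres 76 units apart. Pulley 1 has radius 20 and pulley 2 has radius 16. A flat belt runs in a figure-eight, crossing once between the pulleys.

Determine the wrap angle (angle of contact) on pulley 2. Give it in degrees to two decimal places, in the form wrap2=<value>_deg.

wrap2=236.55_deg

crossed belt: β = asin((r1+r2)/C) = asin(36/76) = 28.2737°
wrap1 = wrap2 = π + 2β = 236.5474°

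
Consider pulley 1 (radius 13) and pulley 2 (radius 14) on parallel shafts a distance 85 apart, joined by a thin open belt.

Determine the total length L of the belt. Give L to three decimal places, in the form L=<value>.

open belt: β = asin((r2−r1)/C) = asin(1/85) = 0.6741°
wrap1 = π − 2β = 178.6518°
wrap2 = π + 2β = 181.3482°
tangent length = C·cosβ = 84.9941
L = r1·wrap1 + r2·wrap2 + 2·C·cosβ = 13·3.1181 + 14·3.1651 + 2·84.9941 = 254.8348

L=254.835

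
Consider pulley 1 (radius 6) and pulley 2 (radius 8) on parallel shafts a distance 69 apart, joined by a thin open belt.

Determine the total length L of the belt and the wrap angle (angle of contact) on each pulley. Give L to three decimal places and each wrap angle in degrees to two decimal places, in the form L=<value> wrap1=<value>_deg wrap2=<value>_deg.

open belt: β = asin((r2−r1)/C) = asin(2/69) = 1.6610°
wrap1 = π − 2β = 176.6780°
wrap2 = π + 2β = 183.3220°
tangent length = C·cosβ = 68.9710
L = r1·wrap1 + r2·wrap2 + 2·C·cosβ = 6·3.0836 + 8·3.1996 + 2·68.9710 = 182.0403

L=182.040 wrap1=176.68_deg wrap2=183.32_deg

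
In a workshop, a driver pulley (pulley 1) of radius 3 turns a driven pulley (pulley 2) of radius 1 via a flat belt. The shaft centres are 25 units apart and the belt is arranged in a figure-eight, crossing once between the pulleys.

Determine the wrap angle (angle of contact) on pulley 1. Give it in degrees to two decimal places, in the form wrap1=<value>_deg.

crossed belt: β = asin((r1+r2)/C) = asin(4/25) = 9.2069°
wrap1 = wrap2 = π + 2β = 198.4138°

wrap1=198.41_deg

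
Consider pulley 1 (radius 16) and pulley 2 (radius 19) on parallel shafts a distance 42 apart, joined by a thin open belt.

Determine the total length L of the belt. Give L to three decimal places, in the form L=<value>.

L=194.170

open belt: β = asin((r2−r1)/C) = asin(3/42) = 4.0960°
wrap1 = π − 2β = 171.8079°
wrap2 = π + 2β = 188.1921°
tangent length = C·cosβ = 41.8927
L = r1·wrap1 + r2·wrap2 + 2·C·cosβ = 16·2.9986 + 19·3.2846 + 2·41.8927 = 194.1701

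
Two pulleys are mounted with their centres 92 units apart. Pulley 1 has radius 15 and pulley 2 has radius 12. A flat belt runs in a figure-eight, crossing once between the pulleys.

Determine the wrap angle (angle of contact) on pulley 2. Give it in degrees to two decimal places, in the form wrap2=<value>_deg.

wrap2=214.13_deg

crossed belt: β = asin((r1+r2)/C) = asin(27/92) = 17.0663°
wrap1 = wrap2 = π + 2β = 214.1326°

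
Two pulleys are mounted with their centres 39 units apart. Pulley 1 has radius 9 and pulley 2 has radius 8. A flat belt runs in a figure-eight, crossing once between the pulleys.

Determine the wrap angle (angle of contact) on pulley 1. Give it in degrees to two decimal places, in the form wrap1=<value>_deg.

wrap1=231.68_deg

crossed belt: β = asin((r1+r2)/C) = asin(17/39) = 25.8424°
wrap1 = wrap2 = π + 2β = 231.6848°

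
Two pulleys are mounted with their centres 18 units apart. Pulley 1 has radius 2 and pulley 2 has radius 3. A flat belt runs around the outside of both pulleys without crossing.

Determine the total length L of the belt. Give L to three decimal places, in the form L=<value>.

open belt: β = asin((r2−r1)/C) = asin(1/18) = 3.1847°
wrap1 = π − 2β = 173.6305°
wrap2 = π + 2β = 186.3695°
tangent length = C·cosβ = 17.9722
L = r1·wrap1 + r2·wrap2 + 2·C·cosβ = 2·3.0304 + 3·3.2528 + 2·17.9722 = 51.7635

L=51.764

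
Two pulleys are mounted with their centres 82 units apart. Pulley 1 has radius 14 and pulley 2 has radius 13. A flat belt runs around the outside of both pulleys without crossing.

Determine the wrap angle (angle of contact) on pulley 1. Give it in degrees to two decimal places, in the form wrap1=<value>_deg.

wrap1=181.40_deg

open belt: β = asin((r2−r1)/C) = asin(-1/82) = -0.6987°
wrap1 = π − 2β = 181.3975°
wrap2 = π + 2β = 178.6025°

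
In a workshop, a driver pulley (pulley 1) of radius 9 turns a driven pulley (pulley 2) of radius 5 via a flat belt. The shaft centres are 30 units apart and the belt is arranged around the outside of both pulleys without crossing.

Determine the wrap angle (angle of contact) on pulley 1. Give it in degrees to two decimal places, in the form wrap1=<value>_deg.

open belt: β = asin((r2−r1)/C) = asin(-4/30) = -7.6623°
wrap1 = π − 2β = 195.3245°
wrap2 = π + 2β = 164.6755°

wrap1=195.32_deg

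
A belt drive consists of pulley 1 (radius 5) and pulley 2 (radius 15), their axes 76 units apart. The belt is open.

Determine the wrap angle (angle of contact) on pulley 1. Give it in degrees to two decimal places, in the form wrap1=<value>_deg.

open belt: β = asin((r2−r1)/C) = asin(10/76) = 7.5608°
wrap1 = π − 2β = 164.8783°
wrap2 = π + 2β = 195.1217°

wrap1=164.88_deg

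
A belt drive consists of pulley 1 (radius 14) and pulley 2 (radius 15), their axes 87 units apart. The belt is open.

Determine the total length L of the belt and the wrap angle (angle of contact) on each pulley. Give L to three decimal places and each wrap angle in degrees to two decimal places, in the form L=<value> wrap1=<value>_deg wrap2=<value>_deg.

open belt: β = asin((r2−r1)/C) = asin(1/87) = 0.6586°
wrap1 = π − 2β = 178.6828°
wrap2 = π + 2β = 181.3172°
tangent length = C·cosβ = 86.9943
L = r1·wrap1 + r2·wrap2 + 2·C·cosβ = 14·3.1186 + 15·3.1646 + 2·86.9943 = 265.1177

L=265.118 wrap1=178.68_deg wrap2=181.32_deg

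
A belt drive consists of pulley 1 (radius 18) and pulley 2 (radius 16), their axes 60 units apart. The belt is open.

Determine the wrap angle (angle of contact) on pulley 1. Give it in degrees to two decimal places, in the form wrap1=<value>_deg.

open belt: β = asin((r2−r1)/C) = asin(-2/60) = -1.9102°
wrap1 = π − 2β = 183.8204°
wrap2 = π + 2β = 176.1796°

wrap1=183.82_deg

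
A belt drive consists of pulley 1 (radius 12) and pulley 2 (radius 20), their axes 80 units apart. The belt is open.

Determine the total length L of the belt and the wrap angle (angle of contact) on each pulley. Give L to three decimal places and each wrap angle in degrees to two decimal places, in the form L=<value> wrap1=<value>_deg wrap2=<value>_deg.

L=261.332 wrap1=168.52_deg wrap2=191.48_deg

open belt: β = asin((r2−r1)/C) = asin(8/80) = 5.7392°
wrap1 = π − 2β = 168.5217°
wrap2 = π + 2β = 191.4783°
tangent length = C·cosβ = 79.5990
L = r1·wrap1 + r2·wrap2 + 2·C·cosβ = 12·2.9413 + 20·3.3419 + 2·79.5990 = 261.3316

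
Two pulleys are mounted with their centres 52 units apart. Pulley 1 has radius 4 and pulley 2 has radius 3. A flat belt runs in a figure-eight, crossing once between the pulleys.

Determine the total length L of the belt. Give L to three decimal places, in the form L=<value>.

L=126.935

crossed belt: β = asin((r1+r2)/C) = asin(7/52) = 7.7364°
wrap1 = wrap2 = π + 2β = 195.4728°
tangent length = C·cosβ = 51.5267
L = (r1+r2)·wrap + 2·C·cosβ = 7·3.4116 + 2·51.5267 = 126.9349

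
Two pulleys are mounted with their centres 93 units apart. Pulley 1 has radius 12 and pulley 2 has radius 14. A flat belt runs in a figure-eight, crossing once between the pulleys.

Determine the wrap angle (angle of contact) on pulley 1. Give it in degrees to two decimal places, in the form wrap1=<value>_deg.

crossed belt: β = asin((r1+r2)/C) = asin(26/93) = 16.2345°
wrap1 = wrap2 = π + 2β = 212.4691°

wrap1=212.47_deg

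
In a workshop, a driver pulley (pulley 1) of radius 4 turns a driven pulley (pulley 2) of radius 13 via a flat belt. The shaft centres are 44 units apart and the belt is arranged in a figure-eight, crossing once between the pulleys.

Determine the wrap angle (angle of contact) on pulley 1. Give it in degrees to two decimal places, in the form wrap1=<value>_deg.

crossed belt: β = asin((r1+r2)/C) = asin(17/44) = 22.7284°
wrap1 = wrap2 = π + 2β = 225.4568°

wrap1=225.46_deg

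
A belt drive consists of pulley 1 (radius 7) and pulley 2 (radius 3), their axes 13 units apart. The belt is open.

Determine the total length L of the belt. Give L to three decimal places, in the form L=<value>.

open belt: β = asin((r2−r1)/C) = asin(-4/13) = -17.9202°
wrap1 = π − 2β = 215.8404°
wrap2 = π + 2β = 144.1596°
tangent length = C·cosβ = 12.3693
L = r1·wrap1 + r2·wrap2 + 2·C·cosβ = 7·3.7671 + 3·2.5161 + 2·12.3693 = 58.6567

L=58.657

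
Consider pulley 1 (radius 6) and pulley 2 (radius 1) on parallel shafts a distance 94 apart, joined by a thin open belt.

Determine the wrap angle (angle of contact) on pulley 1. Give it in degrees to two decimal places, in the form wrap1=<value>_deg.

wrap1=186.10_deg

open belt: β = asin((r2−r1)/C) = asin(-5/94) = -3.0491°
wrap1 = π − 2β = 186.0982°
wrap2 = π + 2β = 173.9018°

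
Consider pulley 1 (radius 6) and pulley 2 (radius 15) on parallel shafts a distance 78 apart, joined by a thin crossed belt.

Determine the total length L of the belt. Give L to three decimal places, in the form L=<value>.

crossed belt: β = asin((r1+r2)/C) = asin(21/78) = 15.6185°
wrap1 = wrap2 = π + 2β = 211.2370°
tangent length = C·cosβ = 75.1199
L = (r1+r2)·wrap + 2·C·cosβ = 21·3.6868 + 2·75.1199 = 227.6622

L=227.662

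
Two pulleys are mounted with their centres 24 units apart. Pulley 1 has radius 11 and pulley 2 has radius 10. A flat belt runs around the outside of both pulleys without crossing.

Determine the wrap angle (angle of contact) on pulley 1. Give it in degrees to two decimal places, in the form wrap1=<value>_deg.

open belt: β = asin((r2−r1)/C) = asin(-1/24) = -2.3880°
wrap1 = π − 2β = 184.7760°
wrap2 = π + 2β = 175.2240°

wrap1=184.78_deg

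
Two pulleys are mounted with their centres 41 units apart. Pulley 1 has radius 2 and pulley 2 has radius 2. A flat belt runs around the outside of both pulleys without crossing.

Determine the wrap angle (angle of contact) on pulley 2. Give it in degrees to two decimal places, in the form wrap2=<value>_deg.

wrap2=180.00_deg

open belt: β = asin((r2−r1)/C) = asin(0/41) = 0.0000°
wrap1 = π − 2β = 180.0000°
wrap2 = π + 2β = 180.0000°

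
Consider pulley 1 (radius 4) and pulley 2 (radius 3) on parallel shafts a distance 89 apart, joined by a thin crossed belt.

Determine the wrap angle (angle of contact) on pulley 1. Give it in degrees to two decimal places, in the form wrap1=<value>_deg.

crossed belt: β = asin((r1+r2)/C) = asin(7/89) = 4.5111°
wrap1 = wrap2 = π + 2β = 189.0221°

wrap1=189.02_deg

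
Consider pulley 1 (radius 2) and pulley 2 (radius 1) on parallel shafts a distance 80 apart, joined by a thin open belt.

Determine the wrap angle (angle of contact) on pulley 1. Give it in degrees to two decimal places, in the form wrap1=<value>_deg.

wrap1=181.43_deg

open belt: β = asin((r2−r1)/C) = asin(-1/80) = -0.7162°
wrap1 = π − 2β = 181.4324°
wrap2 = π + 2β = 178.5676°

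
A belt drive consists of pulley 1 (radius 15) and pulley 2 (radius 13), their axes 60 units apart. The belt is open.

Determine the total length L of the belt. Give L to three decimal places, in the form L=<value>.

L=208.031

open belt: β = asin((r2−r1)/C) = asin(-2/60) = -1.9102°
wrap1 = π − 2β = 183.8204°
wrap2 = π + 2β = 176.1796°
tangent length = C·cosβ = 59.9667
L = r1·wrap1 + r2·wrap2 + 2·C·cosβ = 15·3.2083 + 13·3.0749 + 2·59.9667 = 208.0313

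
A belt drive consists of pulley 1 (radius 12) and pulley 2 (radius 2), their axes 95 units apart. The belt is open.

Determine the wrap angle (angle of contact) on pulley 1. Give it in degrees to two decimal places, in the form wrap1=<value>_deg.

open belt: β = asin((r2−r1)/C) = asin(-10/95) = -6.0423°
wrap1 = π − 2β = 192.0847°
wrap2 = π + 2β = 167.9153°

wrap1=192.08_deg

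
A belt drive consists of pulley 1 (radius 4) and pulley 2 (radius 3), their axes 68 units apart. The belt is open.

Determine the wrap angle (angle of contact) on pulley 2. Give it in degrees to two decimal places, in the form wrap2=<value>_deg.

open belt: β = asin((r2−r1)/C) = asin(-1/68) = -0.8426°
wrap1 = π − 2β = 181.6852°
wrap2 = π + 2β = 178.3148°

wrap2=178.31_deg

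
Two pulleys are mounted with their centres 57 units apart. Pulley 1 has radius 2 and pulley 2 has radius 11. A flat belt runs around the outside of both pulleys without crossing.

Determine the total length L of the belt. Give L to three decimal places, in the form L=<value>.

L=156.265

open belt: β = asin((r2−r1)/C) = asin(9/57) = 9.0847°
wrap1 = π − 2β = 161.8306°
wrap2 = π + 2β = 198.1694°
tangent length = C·cosβ = 56.2850
L = r1·wrap1 + r2·wrap2 + 2·C·cosβ = 2·2.8245 + 11·3.4587 + 2·56.2850 = 156.2647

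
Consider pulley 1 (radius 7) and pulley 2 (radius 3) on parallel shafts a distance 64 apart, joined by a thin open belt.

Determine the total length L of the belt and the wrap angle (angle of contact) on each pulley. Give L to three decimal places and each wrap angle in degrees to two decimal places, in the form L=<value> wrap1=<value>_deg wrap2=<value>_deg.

L=159.666 wrap1=187.17_deg wrap2=172.83_deg

open belt: β = asin((r2−r1)/C) = asin(-4/64) = -3.5833°
wrap1 = π − 2β = 187.1666°
wrap2 = π + 2β = 172.8334°
tangent length = C·cosβ = 63.8749
L = r1·wrap1 + r2·wrap2 + 2·C·cosβ = 7·3.2667 + 3·3.0165 + 2·63.8749 = 159.6660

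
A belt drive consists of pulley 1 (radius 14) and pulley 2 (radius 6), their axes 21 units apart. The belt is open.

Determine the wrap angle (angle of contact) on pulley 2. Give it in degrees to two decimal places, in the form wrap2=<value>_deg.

wrap2=135.21_deg

open belt: β = asin((r2−r1)/C) = asin(-8/21) = -22.3927°
wrap1 = π − 2β = 224.7854°
wrap2 = π + 2β = 135.2146°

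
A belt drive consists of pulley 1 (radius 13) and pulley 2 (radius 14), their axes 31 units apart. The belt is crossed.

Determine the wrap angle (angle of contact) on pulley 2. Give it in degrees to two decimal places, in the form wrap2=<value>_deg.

crossed belt: β = asin((r1+r2)/C) = asin(27/31) = 60.5713°
wrap1 = wrap2 = π + 2β = 301.1426°

wrap2=301.14_deg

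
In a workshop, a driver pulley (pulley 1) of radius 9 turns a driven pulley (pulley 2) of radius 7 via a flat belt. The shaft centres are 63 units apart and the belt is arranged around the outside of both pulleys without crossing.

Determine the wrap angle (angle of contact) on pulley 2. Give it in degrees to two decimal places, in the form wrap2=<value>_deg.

wrap2=176.36_deg

open belt: β = asin((r2−r1)/C) = asin(-2/63) = -1.8192°
wrap1 = π − 2β = 183.6384°
wrap2 = π + 2β = 176.3616°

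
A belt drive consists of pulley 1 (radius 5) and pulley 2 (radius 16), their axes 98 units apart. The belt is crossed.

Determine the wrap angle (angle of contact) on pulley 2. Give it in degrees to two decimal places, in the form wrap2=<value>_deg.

crossed belt: β = asin((r1+r2)/C) = asin(21/98) = 12.3736°
wrap1 = wrap2 = π + 2β = 204.7473°

wrap2=204.75_deg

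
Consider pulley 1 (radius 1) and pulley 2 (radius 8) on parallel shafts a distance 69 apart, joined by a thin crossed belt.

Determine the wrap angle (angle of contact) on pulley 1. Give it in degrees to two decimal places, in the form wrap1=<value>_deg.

crossed belt: β = asin((r1+r2)/C) = asin(9/69) = 7.4947°
wrap1 = wrap2 = π + 2β = 194.9894°

wrap1=194.99_deg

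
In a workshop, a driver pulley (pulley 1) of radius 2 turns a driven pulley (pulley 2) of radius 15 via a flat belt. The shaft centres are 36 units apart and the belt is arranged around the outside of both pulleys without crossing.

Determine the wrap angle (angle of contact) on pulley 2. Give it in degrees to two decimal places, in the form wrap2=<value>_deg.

open belt: β = asin((r2−r1)/C) = asin(13/36) = 21.1684°
wrap1 = π − 2β = 137.6631°
wrap2 = π + 2β = 222.3369°

wrap2=222.34_deg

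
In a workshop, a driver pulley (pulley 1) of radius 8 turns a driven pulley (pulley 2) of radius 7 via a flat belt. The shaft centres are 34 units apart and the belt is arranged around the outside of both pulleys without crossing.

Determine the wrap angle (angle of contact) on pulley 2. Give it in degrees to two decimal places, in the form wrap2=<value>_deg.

wrap2=176.63_deg

open belt: β = asin((r2−r1)/C) = asin(-1/34) = -1.6854°
wrap1 = π − 2β = 183.3708°
wrap2 = π + 2β = 176.6292°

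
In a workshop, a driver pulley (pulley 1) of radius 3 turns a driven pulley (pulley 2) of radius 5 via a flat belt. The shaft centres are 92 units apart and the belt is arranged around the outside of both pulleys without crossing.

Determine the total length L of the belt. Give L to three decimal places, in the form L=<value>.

L=209.176

open belt: β = asin((r2−r1)/C) = asin(2/92) = 1.2457°
wrap1 = π − 2β = 177.5087°
wrap2 = π + 2β = 182.4913°
tangent length = C·cosβ = 91.9783
L = r1·wrap1 + r2·wrap2 + 2·C·cosβ = 3·3.0981 + 5·3.1851 + 2·91.9783 = 209.1762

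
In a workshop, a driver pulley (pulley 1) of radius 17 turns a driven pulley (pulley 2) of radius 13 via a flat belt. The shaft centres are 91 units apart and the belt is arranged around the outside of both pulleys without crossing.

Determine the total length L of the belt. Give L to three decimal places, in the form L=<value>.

open belt: β = asin((r2−r1)/C) = asin(-4/91) = -2.5193°
wrap1 = π − 2β = 185.0386°
wrap2 = π + 2β = 174.9614°
tangent length = C·cosβ = 90.9120
L = r1·wrap1 + r2·wrap2 + 2·C·cosβ = 17·3.2295 + 13·3.0537 + 2·90.9120 = 276.4236

L=276.424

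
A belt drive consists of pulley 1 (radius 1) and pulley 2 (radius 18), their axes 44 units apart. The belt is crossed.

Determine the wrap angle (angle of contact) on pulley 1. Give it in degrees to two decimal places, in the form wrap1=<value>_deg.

crossed belt: β = asin((r1+r2)/C) = asin(19/44) = 25.5830°
wrap1 = wrap2 = π + 2β = 231.1660°

wrap1=231.17_deg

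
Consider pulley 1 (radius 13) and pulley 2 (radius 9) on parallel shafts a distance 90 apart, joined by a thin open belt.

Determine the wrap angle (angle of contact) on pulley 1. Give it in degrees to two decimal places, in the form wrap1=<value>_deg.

wrap1=185.09_deg

open belt: β = asin((r2−r1)/C) = asin(-4/90) = -2.5473°
wrap1 = π − 2β = 185.0946°
wrap2 = π + 2β = 174.9054°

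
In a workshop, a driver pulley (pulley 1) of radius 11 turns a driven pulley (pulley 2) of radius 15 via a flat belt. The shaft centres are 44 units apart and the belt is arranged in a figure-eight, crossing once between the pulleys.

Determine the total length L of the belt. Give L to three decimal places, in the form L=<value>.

crossed belt: β = asin((r1+r2)/C) = asin(26/44) = 36.2215°
wrap1 = wrap2 = π + 2β = 252.4431°
tangent length = C·cosβ = 35.4965
L = (r1+r2)·wrap + 2·C·cosβ = 26·4.4060 + 2·35.4965 = 185.5480

L=185.548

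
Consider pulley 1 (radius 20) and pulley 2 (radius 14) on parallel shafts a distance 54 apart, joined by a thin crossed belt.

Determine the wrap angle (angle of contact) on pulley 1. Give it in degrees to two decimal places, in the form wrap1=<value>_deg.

wrap1=258.05_deg

crossed belt: β = asin((r1+r2)/C) = asin(34/54) = 39.0228°
wrap1 = wrap2 = π + 2β = 258.0456°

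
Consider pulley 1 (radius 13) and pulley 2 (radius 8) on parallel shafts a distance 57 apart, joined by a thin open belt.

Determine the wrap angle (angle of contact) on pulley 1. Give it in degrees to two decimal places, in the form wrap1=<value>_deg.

wrap1=190.06_deg

open belt: β = asin((r2−r1)/C) = asin(-5/57) = -5.0324°
wrap1 = π − 2β = 190.0648°
wrap2 = π + 2β = 169.9352°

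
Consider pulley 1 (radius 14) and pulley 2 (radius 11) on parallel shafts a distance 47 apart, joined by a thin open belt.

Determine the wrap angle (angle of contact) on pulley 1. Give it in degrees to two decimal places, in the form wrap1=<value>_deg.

open belt: β = asin((r2−r1)/C) = asin(-3/47) = -3.6597°
wrap1 = π − 2β = 187.3193°
wrap2 = π + 2β = 172.6807°

wrap1=187.32_deg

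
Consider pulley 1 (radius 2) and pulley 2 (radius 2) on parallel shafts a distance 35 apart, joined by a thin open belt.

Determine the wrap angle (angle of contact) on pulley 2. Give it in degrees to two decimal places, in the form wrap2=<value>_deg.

wrap2=180.00_deg

open belt: β = asin((r2−r1)/C) = asin(0/35) = 0.0000°
wrap1 = π − 2β = 180.0000°
wrap2 = π + 2β = 180.0000°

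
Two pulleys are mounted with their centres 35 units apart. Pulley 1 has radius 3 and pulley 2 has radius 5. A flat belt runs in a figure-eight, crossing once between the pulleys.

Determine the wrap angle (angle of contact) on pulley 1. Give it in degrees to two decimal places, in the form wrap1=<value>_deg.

wrap1=206.43_deg

crossed belt: β = asin((r1+r2)/C) = asin(8/35) = 13.2130°
wrap1 = wrap2 = π + 2β = 206.4260°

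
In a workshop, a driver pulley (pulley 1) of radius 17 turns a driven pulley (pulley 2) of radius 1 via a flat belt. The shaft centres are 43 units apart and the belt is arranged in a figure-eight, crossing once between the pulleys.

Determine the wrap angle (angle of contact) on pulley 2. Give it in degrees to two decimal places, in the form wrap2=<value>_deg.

crossed belt: β = asin((r1+r2)/C) = asin(18/43) = 24.7465°
wrap1 = wrap2 = π + 2β = 229.4930°

wrap2=229.49_deg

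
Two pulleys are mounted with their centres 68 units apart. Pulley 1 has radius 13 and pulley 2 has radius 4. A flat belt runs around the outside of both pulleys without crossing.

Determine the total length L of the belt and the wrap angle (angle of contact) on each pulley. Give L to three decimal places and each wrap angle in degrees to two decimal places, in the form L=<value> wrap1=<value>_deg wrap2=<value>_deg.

L=190.600 wrap1=195.21_deg wrap2=164.79_deg

open belt: β = asin((r2−r1)/C) = asin(-9/68) = -7.6056°
wrap1 = π − 2β = 195.2112°
wrap2 = π + 2β = 164.7888°
tangent length = C·cosβ = 67.4018
L = r1·wrap1 + r2·wrap2 + 2·C·cosβ = 13·3.4071 + 4·2.8761 + 2·67.4018 = 190.6000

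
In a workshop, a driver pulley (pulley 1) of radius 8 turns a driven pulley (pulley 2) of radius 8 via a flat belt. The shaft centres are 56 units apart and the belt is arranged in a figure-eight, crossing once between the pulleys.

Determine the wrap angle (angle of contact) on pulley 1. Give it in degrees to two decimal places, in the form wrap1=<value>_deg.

wrap1=213.20_deg

crossed belt: β = asin((r1+r2)/C) = asin(16/56) = 16.6015°
wrap1 = wrap2 = π + 2β = 213.2031°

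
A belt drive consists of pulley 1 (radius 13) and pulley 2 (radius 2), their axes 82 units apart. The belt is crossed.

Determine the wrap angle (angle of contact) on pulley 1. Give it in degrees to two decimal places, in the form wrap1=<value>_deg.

wrap1=201.08_deg

crossed belt: β = asin((r1+r2)/C) = asin(15/82) = 10.5403°
wrap1 = wrap2 = π + 2β = 201.0806°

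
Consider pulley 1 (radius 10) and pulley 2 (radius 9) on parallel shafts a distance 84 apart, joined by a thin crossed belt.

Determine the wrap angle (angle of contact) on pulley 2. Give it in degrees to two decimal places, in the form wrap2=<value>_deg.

crossed belt: β = asin((r1+r2)/C) = asin(19/84) = 13.0729°
wrap1 = wrap2 = π + 2β = 206.1458°

wrap2=206.15_deg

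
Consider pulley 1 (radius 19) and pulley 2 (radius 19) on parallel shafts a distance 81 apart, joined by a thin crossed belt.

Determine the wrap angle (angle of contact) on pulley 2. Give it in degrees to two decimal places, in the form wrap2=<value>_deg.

wrap2=235.96_deg

crossed belt: β = asin((r1+r2)/C) = asin(38/81) = 27.9782°
wrap1 = wrap2 = π + 2β = 235.9564°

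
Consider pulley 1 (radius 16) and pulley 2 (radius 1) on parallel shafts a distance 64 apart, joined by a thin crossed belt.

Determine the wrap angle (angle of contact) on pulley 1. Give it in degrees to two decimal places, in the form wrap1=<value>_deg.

wrap1=210.81_deg

crossed belt: β = asin((r1+r2)/C) = asin(17/64) = 15.4041°
wrap1 = wrap2 = π + 2β = 210.8082°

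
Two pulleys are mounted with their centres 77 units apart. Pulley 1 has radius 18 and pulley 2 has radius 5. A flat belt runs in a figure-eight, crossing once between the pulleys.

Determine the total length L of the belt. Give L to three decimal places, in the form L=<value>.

crossed belt: β = asin((r1+r2)/C) = asin(23/77) = 17.3796°
wrap1 = wrap2 = π + 2β = 214.7592°
tangent length = C·cosβ = 73.4847
L = (r1+r2)·wrap + 2·C·cosβ = 23·3.7483 + 2·73.4847 = 233.1793

L=233.179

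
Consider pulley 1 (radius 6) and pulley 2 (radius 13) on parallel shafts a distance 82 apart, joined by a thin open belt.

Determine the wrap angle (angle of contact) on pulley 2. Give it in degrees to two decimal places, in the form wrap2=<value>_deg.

open belt: β = asin((r2−r1)/C) = asin(7/82) = 4.8971°
wrap1 = π − 2β = 170.2059°
wrap2 = π + 2β = 189.7941°

wrap2=189.79_deg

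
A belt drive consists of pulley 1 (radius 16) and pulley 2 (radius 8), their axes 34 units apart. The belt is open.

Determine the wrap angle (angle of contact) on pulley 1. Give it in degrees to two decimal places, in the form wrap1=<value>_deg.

wrap1=207.22_deg

open belt: β = asin((r2−r1)/C) = asin(-8/34) = -13.6090°
wrap1 = π − 2β = 207.2179°
wrap2 = π + 2β = 152.7821°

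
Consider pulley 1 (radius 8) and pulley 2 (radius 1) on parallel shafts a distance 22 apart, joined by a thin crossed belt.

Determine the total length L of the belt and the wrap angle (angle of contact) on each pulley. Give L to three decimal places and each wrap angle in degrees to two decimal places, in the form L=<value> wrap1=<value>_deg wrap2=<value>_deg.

crossed belt: β = asin((r1+r2)/C) = asin(9/22) = 24.1477°
wrap1 = wrap2 = π + 2β = 228.2955°
tangent length = C·cosβ = 20.0749
L = (r1+r2)·wrap + 2·C·cosβ = 9·3.9845 + 2·20.0749 = 76.0103

L=76.010 wrap1=228.30_deg wrap2=228.30_deg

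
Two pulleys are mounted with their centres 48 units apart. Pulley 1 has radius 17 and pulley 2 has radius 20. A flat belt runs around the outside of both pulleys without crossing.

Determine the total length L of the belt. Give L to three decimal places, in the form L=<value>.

open belt: β = asin((r2−r1)/C) = asin(3/48) = 3.5833°
wrap1 = π − 2β = 172.8334°
wrap2 = π + 2β = 187.1666°
tangent length = C·cosβ = 47.9062
L = r1·wrap1 + r2·wrap2 + 2·C·cosβ = 17·3.0165 + 20·3.2667 + 2·47.9062 = 212.4265

L=212.426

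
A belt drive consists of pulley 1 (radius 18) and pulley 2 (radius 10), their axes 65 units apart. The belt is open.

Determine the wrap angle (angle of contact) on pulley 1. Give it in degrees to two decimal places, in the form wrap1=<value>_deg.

open belt: β = asin((r2−r1)/C) = asin(-8/65) = -7.0697°
wrap1 = π − 2β = 194.1394°
wrap2 = π + 2β = 165.8606°

wrap1=194.14_deg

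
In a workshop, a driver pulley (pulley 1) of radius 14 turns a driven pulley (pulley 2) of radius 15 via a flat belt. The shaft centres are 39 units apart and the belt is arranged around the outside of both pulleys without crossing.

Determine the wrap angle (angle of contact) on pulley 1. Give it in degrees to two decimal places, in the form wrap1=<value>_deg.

wrap1=177.06_deg

open belt: β = asin((r2−r1)/C) = asin(1/39) = 1.4693°
wrap1 = π − 2β = 177.0614°
wrap2 = π + 2β = 182.9386°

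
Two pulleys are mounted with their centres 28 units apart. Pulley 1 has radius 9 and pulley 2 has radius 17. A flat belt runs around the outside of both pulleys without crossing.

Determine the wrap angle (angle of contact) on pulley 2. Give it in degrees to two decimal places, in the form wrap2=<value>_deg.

wrap2=213.20_deg

open belt: β = asin((r2−r1)/C) = asin(8/28) = 16.6015°
wrap1 = π − 2β = 146.7969°
wrap2 = π + 2β = 213.2031°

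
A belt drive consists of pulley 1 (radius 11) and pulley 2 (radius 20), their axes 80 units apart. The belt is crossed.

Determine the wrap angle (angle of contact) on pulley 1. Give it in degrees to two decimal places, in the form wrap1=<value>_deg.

crossed belt: β = asin((r1+r2)/C) = asin(31/80) = 22.7990°
wrap1 = wrap2 = π + 2β = 225.5981°

wrap1=225.60_deg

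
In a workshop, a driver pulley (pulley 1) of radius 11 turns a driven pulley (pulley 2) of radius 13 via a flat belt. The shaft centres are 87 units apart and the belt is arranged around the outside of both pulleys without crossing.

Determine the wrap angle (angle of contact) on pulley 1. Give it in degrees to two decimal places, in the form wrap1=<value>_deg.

wrap1=177.37_deg

open belt: β = asin((r2−r1)/C) = asin(2/87) = 1.3173°
wrap1 = π − 2β = 177.3655°
wrap2 = π + 2β = 182.6345°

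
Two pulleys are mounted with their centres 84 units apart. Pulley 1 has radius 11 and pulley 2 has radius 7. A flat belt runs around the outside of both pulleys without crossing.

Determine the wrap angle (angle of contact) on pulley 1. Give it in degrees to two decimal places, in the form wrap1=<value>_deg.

wrap1=185.46_deg

open belt: β = asin((r2−r1)/C) = asin(-4/84) = -2.7294°
wrap1 = π − 2β = 185.4588°
wrap2 = π + 2β = 174.5412°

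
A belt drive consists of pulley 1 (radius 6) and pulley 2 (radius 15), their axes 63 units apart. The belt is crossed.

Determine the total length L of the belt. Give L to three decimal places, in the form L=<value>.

crossed belt: β = asin((r1+r2)/C) = asin(21/63) = 19.4712°
wrap1 = wrap2 = π + 2β = 218.9424°
tangent length = C·cosβ = 59.3970
L = (r1+r2)·wrap + 2·C·cosβ = 21·3.8213 + 2·59.3970 = 199.0405

L=199.041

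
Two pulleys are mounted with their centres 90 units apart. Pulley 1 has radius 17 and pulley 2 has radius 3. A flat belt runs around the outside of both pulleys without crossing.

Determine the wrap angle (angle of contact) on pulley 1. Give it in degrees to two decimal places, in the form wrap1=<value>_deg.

open belt: β = asin((r2−r1)/C) = asin(-14/90) = -8.9490°
wrap1 = π − 2β = 197.8980°
wrap2 = π + 2β = 162.1020°

wrap1=197.90_deg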